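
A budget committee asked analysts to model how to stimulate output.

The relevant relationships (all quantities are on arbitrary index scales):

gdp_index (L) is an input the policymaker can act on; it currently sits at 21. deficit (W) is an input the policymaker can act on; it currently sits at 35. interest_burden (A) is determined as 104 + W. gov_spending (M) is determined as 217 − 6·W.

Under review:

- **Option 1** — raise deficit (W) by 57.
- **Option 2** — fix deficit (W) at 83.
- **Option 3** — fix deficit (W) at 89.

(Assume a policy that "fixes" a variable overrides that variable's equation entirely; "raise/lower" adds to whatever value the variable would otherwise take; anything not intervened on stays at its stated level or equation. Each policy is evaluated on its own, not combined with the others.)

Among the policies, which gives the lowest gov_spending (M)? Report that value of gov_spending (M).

Option 1 (W + 57):
  W = 35 + 57 = 92
  M = 217 − 6·92 = -335
Option 2 (W := 83):
  W = 83
  M = 217 − 6·83 = -281
Option 3 (W := 89):
  W = 89
  M = 217 − 6·89 = -317
Comparing — Option 1: M=-335, Option 2: M=-281, Option 3: M=-317. Lowest is -335 (Option 1).

-335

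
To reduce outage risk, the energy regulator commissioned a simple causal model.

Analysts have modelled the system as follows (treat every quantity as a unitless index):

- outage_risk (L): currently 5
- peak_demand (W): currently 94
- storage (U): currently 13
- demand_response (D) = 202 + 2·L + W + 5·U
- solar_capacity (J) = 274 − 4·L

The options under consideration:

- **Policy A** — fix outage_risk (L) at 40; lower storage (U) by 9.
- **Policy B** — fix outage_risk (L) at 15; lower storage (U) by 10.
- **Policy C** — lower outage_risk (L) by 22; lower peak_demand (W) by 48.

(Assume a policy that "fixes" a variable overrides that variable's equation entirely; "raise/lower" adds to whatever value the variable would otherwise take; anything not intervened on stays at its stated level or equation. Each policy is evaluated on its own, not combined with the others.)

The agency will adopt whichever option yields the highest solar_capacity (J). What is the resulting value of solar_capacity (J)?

342

Policy A (L := 40, U − 9):
  L = 40
  J = 274 − 4·40 = 114
Policy B (L := 15, U − 10):
  L = 15
  J = 274 − 4·15 = 214
Policy C (L − 22, W − 48):
  L = 5 − 22 = -17
  J = 274 − 4·(-17) = 342
Comparing — Policy A: J=114, Policy B: J=214, Policy C: J=342. Highest is 342 (Policy C).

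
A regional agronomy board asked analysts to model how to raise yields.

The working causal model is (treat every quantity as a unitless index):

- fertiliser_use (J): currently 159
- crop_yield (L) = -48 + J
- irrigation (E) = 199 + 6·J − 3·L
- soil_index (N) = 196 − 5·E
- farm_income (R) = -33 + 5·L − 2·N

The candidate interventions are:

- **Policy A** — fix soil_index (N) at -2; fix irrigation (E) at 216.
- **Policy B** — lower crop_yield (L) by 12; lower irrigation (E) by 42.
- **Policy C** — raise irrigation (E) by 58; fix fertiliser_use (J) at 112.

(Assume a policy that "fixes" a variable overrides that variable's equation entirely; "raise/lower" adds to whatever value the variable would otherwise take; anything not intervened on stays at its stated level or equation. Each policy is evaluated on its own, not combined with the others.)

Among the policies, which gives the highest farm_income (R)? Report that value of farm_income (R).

Policy A (N := -2, E := 216):
  J = 159
  L = -48 + 159 = 111
  E = 216
  N = -2
  R = -33 + 5·111 − 2·(-2) = 526
Policy B (L − 12, E − 42):
  J = 159
  L = -48 + 159 (−12 from intervention) = 99
  E = 199 + 6·159 − 3·99 (−42 from intervention) = 814
  N = 196 − 5·814 = -3874
  R = -33 + 5·99 − 2·(-3874) = 8210
Policy C (E + 58, J := 112):
  J = 112
  L = -48 + 112 = 64
  E = 199 + 6·112 − 3·64 (+58 from intervention) = 737
  N = 196 − 5·737 = -3489
  R = -33 + 5·64 − 2·(-3489) = 7265
Comparing — Policy A: R=526, Policy B: R=8210, Policy C: R=7265. Highest is 8210 (Policy B).

8210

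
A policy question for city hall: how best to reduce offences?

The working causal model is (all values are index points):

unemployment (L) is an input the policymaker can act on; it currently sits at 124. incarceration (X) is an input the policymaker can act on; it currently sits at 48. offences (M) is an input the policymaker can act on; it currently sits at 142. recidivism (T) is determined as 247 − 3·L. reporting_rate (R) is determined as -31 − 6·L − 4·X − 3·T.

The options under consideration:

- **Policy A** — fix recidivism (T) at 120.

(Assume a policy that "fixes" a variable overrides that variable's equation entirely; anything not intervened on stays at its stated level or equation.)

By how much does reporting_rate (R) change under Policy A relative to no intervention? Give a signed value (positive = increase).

Baseline:
  L = 124
  X = 48
  T = 247 − 3·124 = -125
  R = -31 − 6·124 − 4·48 − 3·(-125) = -592
Policy A (T := 120):
  L = 124
  X = 48
  T = 120
  R = -31 − 6·124 − 4·48 − 3·120 = -1327
Change in R: -1327 − (-592) = -735

-735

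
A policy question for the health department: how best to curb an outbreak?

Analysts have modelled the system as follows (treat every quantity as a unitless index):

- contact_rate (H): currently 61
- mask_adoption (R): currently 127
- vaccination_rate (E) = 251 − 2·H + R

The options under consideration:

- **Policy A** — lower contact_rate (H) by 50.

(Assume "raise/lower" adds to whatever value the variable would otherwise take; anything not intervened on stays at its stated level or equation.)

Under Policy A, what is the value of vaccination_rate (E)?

356

Policy A (H − 50):
  H = 61 − 50 = 11
  R = 127
  E = 251 − 2·11 + 127 = 356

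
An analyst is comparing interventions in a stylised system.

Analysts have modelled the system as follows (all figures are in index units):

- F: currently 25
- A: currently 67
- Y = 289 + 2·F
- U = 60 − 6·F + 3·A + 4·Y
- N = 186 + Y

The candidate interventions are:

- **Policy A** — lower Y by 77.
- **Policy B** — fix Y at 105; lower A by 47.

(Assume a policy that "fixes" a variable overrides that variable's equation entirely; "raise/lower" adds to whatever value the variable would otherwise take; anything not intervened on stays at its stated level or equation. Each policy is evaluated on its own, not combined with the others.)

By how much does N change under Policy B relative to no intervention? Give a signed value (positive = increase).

Baseline:
  F = 25
  Y = 289 + 2·25 = 339
  N = 186 + 339 = 525
Policy B (Y := 105, A − 47):
  F = 25
  Y = 105
  N = 186 + 105 = 291
Change in N: 291 − 525 = -234

-234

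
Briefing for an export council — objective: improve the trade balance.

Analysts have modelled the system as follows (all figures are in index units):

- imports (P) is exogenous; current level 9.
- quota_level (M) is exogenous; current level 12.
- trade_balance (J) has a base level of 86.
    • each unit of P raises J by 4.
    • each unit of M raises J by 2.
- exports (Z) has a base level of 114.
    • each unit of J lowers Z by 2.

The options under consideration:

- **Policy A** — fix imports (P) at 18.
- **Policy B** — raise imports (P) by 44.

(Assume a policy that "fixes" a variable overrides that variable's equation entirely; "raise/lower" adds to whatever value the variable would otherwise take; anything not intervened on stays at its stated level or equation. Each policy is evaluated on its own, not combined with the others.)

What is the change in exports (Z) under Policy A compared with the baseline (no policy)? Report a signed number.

-72

Baseline:
  P = 9
  M = 12
  J = 86 + 4·9 + 2·12 = 146
  Z = 114 − 2·146 = -178
Policy A (P := 18):
  P = 18
  M = 12
  J = 86 + 4·18 + 2·12 = 182
  Z = 114 − 2·182 = -250
Change in Z: -250 − (-178) = -72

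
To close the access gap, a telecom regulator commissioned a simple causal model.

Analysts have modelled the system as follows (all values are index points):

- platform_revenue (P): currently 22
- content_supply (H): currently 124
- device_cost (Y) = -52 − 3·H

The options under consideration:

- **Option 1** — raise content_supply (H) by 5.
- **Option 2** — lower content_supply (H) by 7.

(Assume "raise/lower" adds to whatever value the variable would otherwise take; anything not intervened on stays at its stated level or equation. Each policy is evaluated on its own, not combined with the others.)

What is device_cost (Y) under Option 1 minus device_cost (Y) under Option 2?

-36

Option 1 (H + 5):
  H = 124 + 5 = 129
  Y = -52 − 3·129 = -439
Option 2 (H − 7):
  H = 124 − 7 = 117
  Y = -52 − 3·117 = -403
Y: -439 − (-403) = -36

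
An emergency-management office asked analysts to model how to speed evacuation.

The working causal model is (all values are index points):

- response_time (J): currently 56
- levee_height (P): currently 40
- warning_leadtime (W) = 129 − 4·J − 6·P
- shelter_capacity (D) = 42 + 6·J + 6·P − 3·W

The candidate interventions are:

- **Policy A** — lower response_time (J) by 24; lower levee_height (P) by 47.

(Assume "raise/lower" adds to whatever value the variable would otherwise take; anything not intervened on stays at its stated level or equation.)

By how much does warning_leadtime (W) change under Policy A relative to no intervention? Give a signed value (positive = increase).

378

Baseline:
  J = 56
  P = 40
  W = 129 − 4·56 − 6·40 = -335
Policy A (J − 24, P − 47):
  J = 56 − 24 = 32
  P = 40 − 47 = -7
  W = 129 − 4·32 − 6·(-7) = 43
Change in W: 43 − (-335) = 378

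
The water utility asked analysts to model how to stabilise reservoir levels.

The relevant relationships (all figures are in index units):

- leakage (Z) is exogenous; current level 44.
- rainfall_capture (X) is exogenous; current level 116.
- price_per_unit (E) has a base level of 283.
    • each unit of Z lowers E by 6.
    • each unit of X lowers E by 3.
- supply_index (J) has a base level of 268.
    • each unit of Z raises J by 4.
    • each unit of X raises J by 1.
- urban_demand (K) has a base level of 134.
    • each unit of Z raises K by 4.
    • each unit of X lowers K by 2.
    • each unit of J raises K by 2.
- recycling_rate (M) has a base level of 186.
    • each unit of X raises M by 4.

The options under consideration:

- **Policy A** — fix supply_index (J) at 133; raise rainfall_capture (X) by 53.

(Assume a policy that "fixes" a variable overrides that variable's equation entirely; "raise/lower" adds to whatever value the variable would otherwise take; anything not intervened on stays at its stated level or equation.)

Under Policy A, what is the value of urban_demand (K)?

Policy A (J := 133, X + 53):
  Z = 44
  X = 116 + 53 = 169
  J = 133
  K = 134 + 4·44 − 2·169 + 2·133 = 238

238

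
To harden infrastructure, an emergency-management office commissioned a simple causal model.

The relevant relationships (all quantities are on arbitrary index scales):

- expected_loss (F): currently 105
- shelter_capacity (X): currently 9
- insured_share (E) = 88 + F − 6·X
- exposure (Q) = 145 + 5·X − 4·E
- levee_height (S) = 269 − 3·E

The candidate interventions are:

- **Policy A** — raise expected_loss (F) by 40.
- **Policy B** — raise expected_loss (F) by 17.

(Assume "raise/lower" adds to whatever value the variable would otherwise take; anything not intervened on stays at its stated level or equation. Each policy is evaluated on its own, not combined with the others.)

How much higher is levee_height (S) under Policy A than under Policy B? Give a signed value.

Policy A (F + 40):
  F = 105 + 40 = 145
  X = 9
  E = 88 + 145 − 6·9 = 179
  S = 269 − 3·179 = -268
Policy B (F + 17):
  F = 105 + 17 = 122
  X = 9
  E = 88 + 122 − 6·9 = 156
  S = 269 − 3·156 = -199
S: -268 − (-199) = -69

-69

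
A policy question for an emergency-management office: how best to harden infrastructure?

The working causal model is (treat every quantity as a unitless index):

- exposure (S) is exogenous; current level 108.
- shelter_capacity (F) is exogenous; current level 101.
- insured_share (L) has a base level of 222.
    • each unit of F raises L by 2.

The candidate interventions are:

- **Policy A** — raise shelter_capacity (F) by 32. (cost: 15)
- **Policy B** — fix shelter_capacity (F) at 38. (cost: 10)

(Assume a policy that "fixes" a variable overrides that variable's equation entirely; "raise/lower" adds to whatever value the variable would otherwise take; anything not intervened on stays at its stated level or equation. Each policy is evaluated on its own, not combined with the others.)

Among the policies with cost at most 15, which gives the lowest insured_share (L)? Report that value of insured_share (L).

Policy A (F + 32):
  F = 101 + 32 = 133
  L = 222 + 2·133 = 488
Policy B (F := 38):
  F = 38
  L = 222 + 2·38 = 298
Comparing — Policy A: L=488, Policy B: L=298. Lowest is 298 (Policy B).

298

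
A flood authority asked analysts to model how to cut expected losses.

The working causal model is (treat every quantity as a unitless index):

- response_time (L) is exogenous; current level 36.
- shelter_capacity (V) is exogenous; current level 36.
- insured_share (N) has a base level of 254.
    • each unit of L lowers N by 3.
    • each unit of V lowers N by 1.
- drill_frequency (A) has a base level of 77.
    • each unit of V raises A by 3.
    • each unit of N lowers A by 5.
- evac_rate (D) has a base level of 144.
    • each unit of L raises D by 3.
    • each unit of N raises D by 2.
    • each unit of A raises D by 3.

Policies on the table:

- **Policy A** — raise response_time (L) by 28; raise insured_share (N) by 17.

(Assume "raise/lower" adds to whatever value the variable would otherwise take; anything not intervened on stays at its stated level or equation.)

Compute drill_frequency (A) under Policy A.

Policy A (L + 28, N + 17):
  L = 36 + 28 = 64
  V = 36
  N = 254 − 3·64 − 36 (+17 from intervention) = 43
  A = 77 + 3·36 − 5·43 = -30

-30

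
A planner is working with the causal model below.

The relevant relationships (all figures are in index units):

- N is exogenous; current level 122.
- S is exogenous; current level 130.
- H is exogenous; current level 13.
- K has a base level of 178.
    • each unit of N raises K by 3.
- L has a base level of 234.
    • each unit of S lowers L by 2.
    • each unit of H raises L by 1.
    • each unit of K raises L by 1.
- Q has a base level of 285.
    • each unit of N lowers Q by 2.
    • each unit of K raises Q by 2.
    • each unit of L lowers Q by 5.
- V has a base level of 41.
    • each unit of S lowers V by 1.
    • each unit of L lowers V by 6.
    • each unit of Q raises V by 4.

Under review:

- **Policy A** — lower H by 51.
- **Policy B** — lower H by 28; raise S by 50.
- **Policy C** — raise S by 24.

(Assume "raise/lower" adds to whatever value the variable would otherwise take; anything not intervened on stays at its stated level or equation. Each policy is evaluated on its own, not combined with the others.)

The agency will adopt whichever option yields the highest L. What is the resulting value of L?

Policy A (H − 51):
  N = 122
  S = 130
  H = 13 − 51 = -38
  K = 178 + 3·122 = 544
  L = 234 − 2·130 + (-38) + 544 = 480
Policy B (H − 28, S + 50):
  N = 122
  S = 130 + 50 = 180
  H = 13 − 28 = -15
  K = 178 + 3·122 = 544
  L = 234 − 2·180 + (-15) + 544 = 403
Policy C (S + 24):
  N = 122
  S = 130 + 24 = 154
  H = 13
  K = 178 + 3·122 = 544
  L = 234 − 2·154 + 13 + 544 = 483
Comparing — Policy A: L=480, Policy B: L=403, Policy C: L=483. Highest is 483 (Policy C).

483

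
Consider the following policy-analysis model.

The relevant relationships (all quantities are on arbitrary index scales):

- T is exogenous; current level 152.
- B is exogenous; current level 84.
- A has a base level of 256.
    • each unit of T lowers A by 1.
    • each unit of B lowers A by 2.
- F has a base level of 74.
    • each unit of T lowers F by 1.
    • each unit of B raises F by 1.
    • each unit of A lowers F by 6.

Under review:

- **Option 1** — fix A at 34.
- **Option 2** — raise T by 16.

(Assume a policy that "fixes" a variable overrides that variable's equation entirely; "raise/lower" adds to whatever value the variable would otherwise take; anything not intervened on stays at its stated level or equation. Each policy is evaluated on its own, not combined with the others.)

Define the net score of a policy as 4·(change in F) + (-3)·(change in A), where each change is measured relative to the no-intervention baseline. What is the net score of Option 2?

Baseline:
  T = 152
  B = 84
  A = 256 − 152 − 2·84 = -64
  F = 74 − 152 + 84 − 6·(-64) = 390
Option 2 (T + 16):
  T = 152 + 16 = 168
  B = 84
  A = 256 − 168 − 2·84 = -80
  F = 74 − 168 + 84 − 6·(-80) = 470
ΔF = 470 − 390 = 80; ΔA = -80 − (-64) = -16
Score = 4·80 + (-3)·(-16) = 368

368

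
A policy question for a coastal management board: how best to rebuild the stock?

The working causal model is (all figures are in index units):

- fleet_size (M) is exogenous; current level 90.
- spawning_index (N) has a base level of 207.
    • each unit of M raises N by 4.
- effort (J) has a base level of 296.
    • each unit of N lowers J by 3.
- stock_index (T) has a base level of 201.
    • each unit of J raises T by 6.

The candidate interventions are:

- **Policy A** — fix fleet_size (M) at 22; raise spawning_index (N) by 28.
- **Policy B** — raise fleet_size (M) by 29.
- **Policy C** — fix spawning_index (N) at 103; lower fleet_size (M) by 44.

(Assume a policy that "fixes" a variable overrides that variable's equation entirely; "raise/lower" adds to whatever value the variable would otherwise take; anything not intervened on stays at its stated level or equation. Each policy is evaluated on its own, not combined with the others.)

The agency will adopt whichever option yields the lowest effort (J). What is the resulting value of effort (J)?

Policy A (M := 22, N + 28):
  M = 22
  N = 207 + 4·22 (+28 from intervention) = 323
  J = 296 − 3·323 = -673
Policy B (M + 29):
  M = 90 + 29 = 119
  N = 207 + 4·119 = 683
  J = 296 − 3·683 = -1753
Policy C (N := 103, M − 44):
  M = 90 − 44 = 46
  N = 103
  J = 296 − 3·103 = -13
Comparing — Policy A: J=-673, Policy B: J=-1753, Policy C: J=-13. Lowest is -1753 (Policy B).

-1753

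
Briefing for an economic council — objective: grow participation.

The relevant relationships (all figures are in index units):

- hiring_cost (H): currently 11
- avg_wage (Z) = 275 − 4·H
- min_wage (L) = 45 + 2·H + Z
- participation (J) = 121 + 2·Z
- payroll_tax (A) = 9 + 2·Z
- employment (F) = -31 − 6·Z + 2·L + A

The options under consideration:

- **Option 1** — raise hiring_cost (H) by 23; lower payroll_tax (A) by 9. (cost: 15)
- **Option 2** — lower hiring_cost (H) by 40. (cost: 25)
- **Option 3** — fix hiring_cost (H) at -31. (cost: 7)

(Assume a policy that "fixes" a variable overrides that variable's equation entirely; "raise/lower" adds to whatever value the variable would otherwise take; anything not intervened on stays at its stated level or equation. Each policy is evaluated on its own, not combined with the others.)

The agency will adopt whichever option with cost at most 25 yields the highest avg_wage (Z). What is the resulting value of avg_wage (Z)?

399

Option 1 (H + 23, A − 9):
  H = 11 + 23 = 34
  Z = 275 − 4·34 = 139
Option 2 (H − 40):
  H = 11 − 40 = -29
  Z = 275 − 4·(-29) = 391
Option 3 (H := -31):
  H = -31
  Z = 275 − 4·(-31) = 399
Comparing — Option 1: Z=139, Option 2: Z=391, Option 3: Z=399. Highest is 399 (Option 3).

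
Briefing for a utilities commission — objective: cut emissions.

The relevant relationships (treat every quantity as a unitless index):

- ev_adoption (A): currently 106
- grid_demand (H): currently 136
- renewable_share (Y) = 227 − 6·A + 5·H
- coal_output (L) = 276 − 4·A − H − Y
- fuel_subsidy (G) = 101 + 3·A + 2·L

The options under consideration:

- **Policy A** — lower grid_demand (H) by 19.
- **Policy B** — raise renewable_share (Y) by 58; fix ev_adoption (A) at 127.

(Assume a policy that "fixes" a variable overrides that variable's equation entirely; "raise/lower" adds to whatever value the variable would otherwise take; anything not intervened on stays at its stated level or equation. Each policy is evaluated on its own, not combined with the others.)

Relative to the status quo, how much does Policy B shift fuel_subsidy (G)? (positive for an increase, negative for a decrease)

Baseline:
  A = 106
  H = 136
  Y = 227 − 6·106 + 5·136 = 271
  L = 276 − 4·106 − 136 − 271 = -555
  G = 101 + 3·106 + 2·(-555) = -691
Policy B (Y + 58, A := 127):
  A = 127
  H = 136
  Y = 227 − 6·127 + 5·136 (+58 from intervention) = 203
  L = 276 − 4·127 − 136 − 203 = -571
  G = 101 + 3·127 + 2·(-571) = -660
Change in G: -660 − (-691) = 31

31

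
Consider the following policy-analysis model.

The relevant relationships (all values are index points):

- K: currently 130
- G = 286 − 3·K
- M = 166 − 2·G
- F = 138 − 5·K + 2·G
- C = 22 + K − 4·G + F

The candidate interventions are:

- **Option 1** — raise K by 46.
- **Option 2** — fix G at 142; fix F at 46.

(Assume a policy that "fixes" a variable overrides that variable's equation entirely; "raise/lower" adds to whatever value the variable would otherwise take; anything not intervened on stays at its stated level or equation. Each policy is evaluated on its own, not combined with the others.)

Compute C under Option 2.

-370

Option 2 (G := 142, F := 46):
  K = 130
  G = 142
  F = 46
  C = 22 + 130 − 4·142 + 46 = -370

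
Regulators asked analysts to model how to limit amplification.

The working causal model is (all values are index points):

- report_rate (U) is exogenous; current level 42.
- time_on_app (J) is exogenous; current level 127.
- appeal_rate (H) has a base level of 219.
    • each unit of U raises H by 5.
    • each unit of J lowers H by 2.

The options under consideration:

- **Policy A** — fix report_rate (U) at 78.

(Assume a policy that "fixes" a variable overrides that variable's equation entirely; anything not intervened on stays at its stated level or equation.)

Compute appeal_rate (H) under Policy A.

Policy A (U := 78):
  U = 78
  J = 127
  H = 219 + 5·78 − 2·127 = 355

355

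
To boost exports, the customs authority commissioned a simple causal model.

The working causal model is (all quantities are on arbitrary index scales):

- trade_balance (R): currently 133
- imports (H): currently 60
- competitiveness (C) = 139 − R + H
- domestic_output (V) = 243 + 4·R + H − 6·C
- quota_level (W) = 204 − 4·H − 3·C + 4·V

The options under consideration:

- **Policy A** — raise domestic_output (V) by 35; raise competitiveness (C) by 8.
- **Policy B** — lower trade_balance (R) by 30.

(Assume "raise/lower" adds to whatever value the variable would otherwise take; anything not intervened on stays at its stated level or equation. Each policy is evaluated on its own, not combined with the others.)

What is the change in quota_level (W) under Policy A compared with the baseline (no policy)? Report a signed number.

-76

Baseline:
  R = 133
  H = 60
  C = 139 − 133 + 60 = 66
  V = 243 + 4·133 + 60 − 6·66 = 439
  W = 204 − 4·60 − 3·66 + 4·439 = 1522
Policy A (V + 35, C + 8):
  R = 133
  H = 60
  C = 139 − 133 + 60 (+8 from intervention) = 74
  V = 243 + 4·133 + 60 − 6·74 (+35 from intervention) = 426
  W = 204 − 4·60 − 3·74 + 4·426 = 1446
Change in W: 1446 − 1522 = -76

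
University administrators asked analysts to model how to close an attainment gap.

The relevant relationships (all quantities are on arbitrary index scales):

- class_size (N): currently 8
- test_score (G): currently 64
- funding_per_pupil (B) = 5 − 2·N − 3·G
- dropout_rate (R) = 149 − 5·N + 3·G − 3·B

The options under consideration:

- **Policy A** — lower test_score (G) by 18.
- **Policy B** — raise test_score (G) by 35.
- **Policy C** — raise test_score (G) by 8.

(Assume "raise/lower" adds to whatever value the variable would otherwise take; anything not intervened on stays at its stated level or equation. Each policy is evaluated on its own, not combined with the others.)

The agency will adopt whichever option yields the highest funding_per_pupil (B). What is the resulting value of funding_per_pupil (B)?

-149

Policy A (G − 18):
  N = 8
  G = 64 − 18 = 46
  B = 5 − 2·8 − 3·46 = -149
Policy B (G + 35):
  N = 8
  G = 64 + 35 = 99
  B = 5 − 2·8 − 3·99 = -308
Policy C (G + 8):
  N = 8
  G = 64 + 8 = 72
  B = 5 − 2·8 − 3·72 = -227
Comparing — Policy A: B=-149, Policy B: B=-308, Policy C: B=-227. Highest is -149 (Policy A).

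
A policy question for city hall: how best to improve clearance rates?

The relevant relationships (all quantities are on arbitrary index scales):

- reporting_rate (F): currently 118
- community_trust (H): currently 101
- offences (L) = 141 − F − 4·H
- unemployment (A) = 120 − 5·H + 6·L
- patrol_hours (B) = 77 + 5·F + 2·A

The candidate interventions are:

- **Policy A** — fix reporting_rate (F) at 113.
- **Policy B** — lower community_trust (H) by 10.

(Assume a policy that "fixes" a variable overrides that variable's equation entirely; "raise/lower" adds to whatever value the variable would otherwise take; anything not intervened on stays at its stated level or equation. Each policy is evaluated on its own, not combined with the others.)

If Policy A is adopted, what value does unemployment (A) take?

Policy A (F := 113):
  F = 113
  H = 101
  L = 141 − 113 − 4·101 = -376
  A = 120 − 5·101 + 6·(-376) = -2641

-2641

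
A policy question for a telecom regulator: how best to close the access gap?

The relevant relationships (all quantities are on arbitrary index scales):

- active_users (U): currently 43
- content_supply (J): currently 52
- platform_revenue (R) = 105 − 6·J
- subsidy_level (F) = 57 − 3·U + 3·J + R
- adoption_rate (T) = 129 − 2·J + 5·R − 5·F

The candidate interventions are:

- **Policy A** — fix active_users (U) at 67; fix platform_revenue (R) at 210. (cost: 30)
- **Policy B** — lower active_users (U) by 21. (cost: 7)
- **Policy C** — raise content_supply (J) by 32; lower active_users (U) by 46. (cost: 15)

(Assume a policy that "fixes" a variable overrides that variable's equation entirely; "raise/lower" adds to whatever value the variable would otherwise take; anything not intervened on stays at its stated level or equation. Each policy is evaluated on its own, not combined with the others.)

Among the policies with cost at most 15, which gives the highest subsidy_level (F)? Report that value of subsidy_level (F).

-60

Policy B (U − 21):
  U = 43 − 21 = 22
  J = 52
  R = 105 − 6·52 = -207
  F = 57 − 3·22 + 3·52 + (-207) = -60
Policy C (J + 32, U − 46):
  U = 43 − 46 = -3
  J = 52 + 32 = 84
  R = 105 − 6·84 = -399
  F = 57 − 3·(-3) + 3·84 + (-399) = -81
Comparing — Policy B: F=-60, Policy C: F=-81. Highest is -60 (Policy B).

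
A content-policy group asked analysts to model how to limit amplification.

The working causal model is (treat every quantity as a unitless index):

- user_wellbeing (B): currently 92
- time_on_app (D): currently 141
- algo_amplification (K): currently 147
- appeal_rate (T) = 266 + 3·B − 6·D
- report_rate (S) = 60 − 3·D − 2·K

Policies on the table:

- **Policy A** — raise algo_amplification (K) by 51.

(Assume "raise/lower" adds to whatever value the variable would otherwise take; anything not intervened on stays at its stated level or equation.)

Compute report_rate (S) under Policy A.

Policy A (K + 51):
  D = 141
  K = 147 + 51 = 198
  S = 60 − 3·141 − 2·198 = -759

-759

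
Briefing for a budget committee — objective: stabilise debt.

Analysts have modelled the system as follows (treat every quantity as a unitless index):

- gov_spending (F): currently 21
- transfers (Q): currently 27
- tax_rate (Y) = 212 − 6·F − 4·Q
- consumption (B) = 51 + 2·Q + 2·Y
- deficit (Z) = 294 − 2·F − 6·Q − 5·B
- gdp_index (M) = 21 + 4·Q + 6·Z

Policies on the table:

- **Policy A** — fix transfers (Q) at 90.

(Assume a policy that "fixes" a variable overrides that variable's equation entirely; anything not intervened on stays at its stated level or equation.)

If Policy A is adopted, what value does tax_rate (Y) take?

-274

Policy A (Q := 90):
  F = 21
  Q = 90
  Y = 212 − 6·21 − 4·90 = -274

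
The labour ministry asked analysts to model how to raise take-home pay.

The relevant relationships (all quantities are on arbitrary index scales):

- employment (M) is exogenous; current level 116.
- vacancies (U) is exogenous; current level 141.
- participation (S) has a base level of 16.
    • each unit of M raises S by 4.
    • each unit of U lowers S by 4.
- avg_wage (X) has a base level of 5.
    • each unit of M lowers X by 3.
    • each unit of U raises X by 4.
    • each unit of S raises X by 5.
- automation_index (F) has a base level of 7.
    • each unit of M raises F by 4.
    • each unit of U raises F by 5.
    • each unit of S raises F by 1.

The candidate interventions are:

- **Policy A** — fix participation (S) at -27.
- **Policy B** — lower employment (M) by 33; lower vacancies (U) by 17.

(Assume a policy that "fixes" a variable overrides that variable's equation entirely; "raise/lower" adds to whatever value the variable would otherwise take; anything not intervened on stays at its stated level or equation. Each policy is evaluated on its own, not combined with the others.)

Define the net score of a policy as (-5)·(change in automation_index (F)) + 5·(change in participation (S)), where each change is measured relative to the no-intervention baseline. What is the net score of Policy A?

0

Baseline:
  M = 116
  U = 141
  S = 16 + 4·116 − 4·141 = -84
  F = 7 + 4·116 + 5·141 + (-84) = 1092
Policy A (S := -27):
  M = 116
  U = 141
  S = -27
  F = 7 + 4·116 + 5·141 + (-27) = 1149
ΔF = 1149 − 1092 = 57; ΔS = -27 − (-84) = 57
Score = (-5)·57 + 5·57 = 0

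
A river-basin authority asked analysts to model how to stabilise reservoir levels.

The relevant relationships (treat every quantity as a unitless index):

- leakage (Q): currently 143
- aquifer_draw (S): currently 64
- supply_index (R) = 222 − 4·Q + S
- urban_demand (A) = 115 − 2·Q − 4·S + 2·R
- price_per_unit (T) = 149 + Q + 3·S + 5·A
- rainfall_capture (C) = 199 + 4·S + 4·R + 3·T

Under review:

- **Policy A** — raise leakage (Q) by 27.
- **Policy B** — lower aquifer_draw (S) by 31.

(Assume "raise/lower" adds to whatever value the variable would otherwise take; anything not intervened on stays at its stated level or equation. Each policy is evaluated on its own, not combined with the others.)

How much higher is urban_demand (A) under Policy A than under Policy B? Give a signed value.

-332

Policy A (Q + 27):
  Q = 143 + 27 = 170
  S = 64
  R = 222 − 4·170 + 64 = -394
  A = 115 − 2·170 − 4·64 + 2·(-394) = -1269
Policy B (S − 31):
  Q = 143
  S = 64 − 31 = 33
  R = 222 − 4·143 + 33 = -317
  A = 115 − 2·143 − 4·33 + 2·(-317) = -937
A: -1269 − (-937) = -332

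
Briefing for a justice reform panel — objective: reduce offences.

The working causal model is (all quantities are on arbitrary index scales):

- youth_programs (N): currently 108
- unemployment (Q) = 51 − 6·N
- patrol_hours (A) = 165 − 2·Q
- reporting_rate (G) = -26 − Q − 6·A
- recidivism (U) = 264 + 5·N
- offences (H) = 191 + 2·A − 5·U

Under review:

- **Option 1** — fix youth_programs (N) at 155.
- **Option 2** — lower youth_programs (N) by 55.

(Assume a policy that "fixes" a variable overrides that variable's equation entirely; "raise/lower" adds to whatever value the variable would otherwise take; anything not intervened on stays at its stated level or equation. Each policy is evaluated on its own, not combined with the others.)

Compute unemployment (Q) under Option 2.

-267

Option 2 (N − 55):
  N = 108 − 55 = 53
  Q = 51 − 6·53 = -267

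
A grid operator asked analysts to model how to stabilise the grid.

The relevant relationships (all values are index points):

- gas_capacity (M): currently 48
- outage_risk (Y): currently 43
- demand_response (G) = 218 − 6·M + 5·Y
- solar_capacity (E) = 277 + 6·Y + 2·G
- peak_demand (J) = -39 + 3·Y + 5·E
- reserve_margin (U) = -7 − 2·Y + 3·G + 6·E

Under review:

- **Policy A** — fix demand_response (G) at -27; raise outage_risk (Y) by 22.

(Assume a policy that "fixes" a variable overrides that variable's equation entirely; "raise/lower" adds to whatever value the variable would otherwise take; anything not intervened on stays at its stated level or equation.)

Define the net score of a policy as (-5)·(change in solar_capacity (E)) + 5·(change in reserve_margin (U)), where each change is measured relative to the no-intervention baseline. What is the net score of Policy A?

-8100

Baseline:
  M = 48
  Y = 43
  G = 218 − 6·48 + 5·43 = 145
  E = 277 + 6·43 + 2·145 = 825
  U = -7 − 2·43 + 3·145 + 6·825 = 5292
Policy A (G := -27, Y + 22):
  M = 48
  Y = 43 + 22 = 65
  G = -27
  E = 277 + 6·65 + 2·(-27) = 613
  U = -7 − 2·65 + 3·(-27) + 6·613 = 3460
ΔE = 613 − 825 = -212; ΔU = 3460 − 5292 = -1832
Score = (-5)·(-212) + 5·(-1832) = -8100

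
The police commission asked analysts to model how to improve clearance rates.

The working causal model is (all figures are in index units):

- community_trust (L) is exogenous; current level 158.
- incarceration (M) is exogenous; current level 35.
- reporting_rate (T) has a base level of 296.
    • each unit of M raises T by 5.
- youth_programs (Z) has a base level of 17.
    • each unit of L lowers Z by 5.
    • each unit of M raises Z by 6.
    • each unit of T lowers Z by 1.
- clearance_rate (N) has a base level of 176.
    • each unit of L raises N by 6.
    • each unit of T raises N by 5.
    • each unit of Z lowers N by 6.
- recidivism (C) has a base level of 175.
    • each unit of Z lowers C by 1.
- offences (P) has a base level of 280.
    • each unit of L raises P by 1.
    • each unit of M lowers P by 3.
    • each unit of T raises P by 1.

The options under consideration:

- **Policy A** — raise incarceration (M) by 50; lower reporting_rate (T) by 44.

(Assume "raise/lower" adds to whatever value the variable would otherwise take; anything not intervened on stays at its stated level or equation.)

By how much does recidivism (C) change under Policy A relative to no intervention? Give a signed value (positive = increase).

Baseline:
  L = 158
  M = 35
  T = 296 + 5·35 = 471
  Z = 17 − 5·158 + 6·35 − 471 = -1034
  C = 175 − (-1034) = 1209
Policy A (M + 50, T − 44):
  L = 158
  M = 35 + 50 = 85
  T = 296 + 5·85 (−44 from intervention) = 677
  Z = 17 − 5·158 + 6·85 − 677 = -940
  C = 175 − (-940) = 1115
Change in C: 1115 − 1209 = -94

-94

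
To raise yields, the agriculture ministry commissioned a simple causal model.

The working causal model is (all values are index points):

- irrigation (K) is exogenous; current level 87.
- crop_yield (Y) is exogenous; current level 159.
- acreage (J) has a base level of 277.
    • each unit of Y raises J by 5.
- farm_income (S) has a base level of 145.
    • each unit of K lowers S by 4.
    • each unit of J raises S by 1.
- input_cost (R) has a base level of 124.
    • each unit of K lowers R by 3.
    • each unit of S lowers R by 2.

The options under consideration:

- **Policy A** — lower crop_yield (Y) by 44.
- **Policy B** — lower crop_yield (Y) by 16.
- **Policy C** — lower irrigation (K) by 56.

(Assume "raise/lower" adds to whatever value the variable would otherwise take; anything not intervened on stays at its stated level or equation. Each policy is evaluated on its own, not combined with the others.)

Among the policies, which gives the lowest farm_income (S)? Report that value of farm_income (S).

649

Policy A (Y − 44):
  K = 87
  Y = 159 − 44 = 115
  J = 277 + 5·115 = 852
  S = 145 − 4·87 + 852 = 649
Policy B (Y − 16):
  K = 87
  Y = 159 − 16 = 143
  J = 277 + 5·143 = 992
  S = 145 − 4·87 + 992 = 789
Policy C (K − 56):
  K = 87 − 56 = 31
  Y = 159
  J = 277 + 5·159 = 1072
  S = 145 − 4·31 + 1072 = 1093
Comparing — Policy A: S=649, Policy B: S=789, Policy C: S=1093. Lowest is 649 (Policy A).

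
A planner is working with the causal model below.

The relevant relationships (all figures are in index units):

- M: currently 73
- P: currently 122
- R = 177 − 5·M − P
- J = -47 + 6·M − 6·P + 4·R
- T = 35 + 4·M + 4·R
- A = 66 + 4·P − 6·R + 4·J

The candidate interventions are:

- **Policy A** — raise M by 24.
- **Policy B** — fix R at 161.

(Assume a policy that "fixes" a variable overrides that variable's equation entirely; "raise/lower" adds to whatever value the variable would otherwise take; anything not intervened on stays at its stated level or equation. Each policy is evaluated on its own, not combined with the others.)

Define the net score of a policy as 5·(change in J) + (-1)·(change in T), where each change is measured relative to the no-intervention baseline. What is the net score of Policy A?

Baseline:
  M = 73
  P = 122
  R = 177 − 5·73 − 122 = -310
  J = -47 + 6·73 − 6·122 + 4·(-310) = -1581
  T = 35 + 4·73 + 4·(-310) = -913
Policy A (M + 24):
  M = 73 + 24 = 97
  P = 122
  R = 177 − 5·97 − 122 = -430
  J = -47 + 6·97 − 6·122 + 4·(-430) = -1917
  T = 35 + 4·97 + 4·(-430) = -1297
ΔJ = -1917 − (-1581) = -336; ΔT = -1297 − (-913) = -384
Score = 5·(-336) + (-1)·(-384) = -1296

-1296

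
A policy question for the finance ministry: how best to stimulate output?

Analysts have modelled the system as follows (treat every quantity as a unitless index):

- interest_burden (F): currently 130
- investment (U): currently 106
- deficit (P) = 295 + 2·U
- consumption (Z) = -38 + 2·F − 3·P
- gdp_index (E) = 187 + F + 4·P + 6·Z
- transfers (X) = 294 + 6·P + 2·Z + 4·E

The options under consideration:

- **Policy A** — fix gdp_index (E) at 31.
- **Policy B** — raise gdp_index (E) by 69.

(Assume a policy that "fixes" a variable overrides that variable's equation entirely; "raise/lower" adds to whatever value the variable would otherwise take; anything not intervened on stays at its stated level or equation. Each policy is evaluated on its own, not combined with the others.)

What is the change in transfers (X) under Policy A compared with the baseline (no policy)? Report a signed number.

21920

Baseline:
  F = 130
  U = 106
  P = 295 + 2·106 = 507
  Z = -38 + 2·130 − 3·507 = -1299
  E = 187 + 130 + 4·507 + 6·(-1299) = -5449
  X = 294 + 6·507 + 2·(-1299) + 4·(-5449) = -21058
Policy A (E := 31):
  F = 130
  U = 106
  P = 295 + 2·106 = 507
  Z = -38 + 2·130 − 3·507 = -1299
  E = 31
  X = 294 + 6·507 + 2·(-1299) + 4·31 = 862
Change in X: 862 − (-21058) = 21920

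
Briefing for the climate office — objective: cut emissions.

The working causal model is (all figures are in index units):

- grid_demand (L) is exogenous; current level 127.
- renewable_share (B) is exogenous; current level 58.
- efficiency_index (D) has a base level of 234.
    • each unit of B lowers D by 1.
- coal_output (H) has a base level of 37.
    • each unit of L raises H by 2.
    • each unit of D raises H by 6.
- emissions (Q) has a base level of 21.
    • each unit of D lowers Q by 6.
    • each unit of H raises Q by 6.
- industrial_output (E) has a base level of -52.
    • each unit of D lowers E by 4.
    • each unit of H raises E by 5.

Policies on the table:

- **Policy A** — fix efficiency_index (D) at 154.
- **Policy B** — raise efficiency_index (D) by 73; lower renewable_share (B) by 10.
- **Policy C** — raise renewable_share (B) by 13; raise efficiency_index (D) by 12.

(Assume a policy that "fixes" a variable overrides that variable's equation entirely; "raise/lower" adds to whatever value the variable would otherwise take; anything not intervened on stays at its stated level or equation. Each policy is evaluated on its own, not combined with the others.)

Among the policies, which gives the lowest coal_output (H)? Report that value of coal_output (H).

1215

Policy A (D := 154):
  L = 127
  B = 58
  D = 154
  H = 37 + 2·127 + 6·154 = 1215
Policy B (D + 73, B − 10):
  L = 127
  B = 58 − 10 = 48
  D = 234 − 48 (+73 from intervention) = 259
  H = 37 + 2·127 + 6·259 = 1845
Policy C (B + 13, D + 12):
  L = 127
  B = 58 + 13 = 71
  D = 234 − 71 (+12 from intervention) = 175
  H = 37 + 2·127 + 6·175 = 1341
Comparing — Policy A: H=1215, Policy B: H=1845, Policy C: H=1341. Lowest is 1215 (Policy A).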